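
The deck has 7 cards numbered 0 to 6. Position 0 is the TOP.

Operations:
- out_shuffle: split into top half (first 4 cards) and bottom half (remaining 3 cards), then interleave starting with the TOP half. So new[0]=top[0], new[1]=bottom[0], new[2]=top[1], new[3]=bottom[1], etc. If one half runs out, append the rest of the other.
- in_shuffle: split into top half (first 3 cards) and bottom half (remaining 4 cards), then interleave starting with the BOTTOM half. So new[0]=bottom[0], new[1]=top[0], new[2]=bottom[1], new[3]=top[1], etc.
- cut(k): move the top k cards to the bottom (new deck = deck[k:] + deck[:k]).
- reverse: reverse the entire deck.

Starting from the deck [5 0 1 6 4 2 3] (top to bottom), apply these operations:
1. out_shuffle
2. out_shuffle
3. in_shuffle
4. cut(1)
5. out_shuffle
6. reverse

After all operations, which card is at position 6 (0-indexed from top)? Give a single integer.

Answer: 5

Derivation:
After op 1 (out_shuffle): [5 4 0 2 1 3 6]
After op 2 (out_shuffle): [5 1 4 3 0 6 2]
After op 3 (in_shuffle): [3 5 0 1 6 4 2]
After op 4 (cut(1)): [5 0 1 6 4 2 3]
After op 5 (out_shuffle): [5 4 0 2 1 3 6]
After op 6 (reverse): [6 3 1 2 0 4 5]
Position 6: card 5.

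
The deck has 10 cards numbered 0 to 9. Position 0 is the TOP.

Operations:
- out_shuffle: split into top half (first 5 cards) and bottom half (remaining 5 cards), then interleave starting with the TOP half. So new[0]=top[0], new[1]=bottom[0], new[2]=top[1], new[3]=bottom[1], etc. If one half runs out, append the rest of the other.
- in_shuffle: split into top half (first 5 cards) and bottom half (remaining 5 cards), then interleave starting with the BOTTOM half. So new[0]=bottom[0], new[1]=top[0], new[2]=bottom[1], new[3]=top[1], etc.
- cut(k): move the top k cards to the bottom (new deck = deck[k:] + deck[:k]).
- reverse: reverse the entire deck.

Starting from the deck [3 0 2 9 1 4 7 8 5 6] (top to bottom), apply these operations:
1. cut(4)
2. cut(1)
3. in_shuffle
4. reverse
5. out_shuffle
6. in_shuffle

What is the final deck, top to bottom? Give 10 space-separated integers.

Answer: 0 6 9 2 4 1 8 7 3 5

Derivation:
After op 1 (cut(4)): [1 4 7 8 5 6 3 0 2 9]
After op 2 (cut(1)): [4 7 8 5 6 3 0 2 9 1]
After op 3 (in_shuffle): [3 4 0 7 2 8 9 5 1 6]
After op 4 (reverse): [6 1 5 9 8 2 7 0 4 3]
After op 5 (out_shuffle): [6 2 1 7 5 0 9 4 8 3]
After op 6 (in_shuffle): [0 6 9 2 4 1 8 7 3 5]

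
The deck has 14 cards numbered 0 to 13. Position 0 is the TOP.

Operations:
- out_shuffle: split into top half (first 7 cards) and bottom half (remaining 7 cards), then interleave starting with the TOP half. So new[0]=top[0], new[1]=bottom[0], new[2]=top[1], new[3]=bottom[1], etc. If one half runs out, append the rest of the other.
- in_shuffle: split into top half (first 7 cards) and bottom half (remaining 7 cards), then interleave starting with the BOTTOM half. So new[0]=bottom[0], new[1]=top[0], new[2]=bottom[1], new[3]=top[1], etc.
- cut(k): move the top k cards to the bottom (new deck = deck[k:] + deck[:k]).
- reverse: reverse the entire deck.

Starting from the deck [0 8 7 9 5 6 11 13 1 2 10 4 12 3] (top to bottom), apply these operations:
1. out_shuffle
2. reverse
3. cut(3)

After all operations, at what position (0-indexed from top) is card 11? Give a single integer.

Answer: 12

Derivation:
After op 1 (out_shuffle): [0 13 8 1 7 2 9 10 5 4 6 12 11 3]
After op 2 (reverse): [3 11 12 6 4 5 10 9 2 7 1 8 13 0]
After op 3 (cut(3)): [6 4 5 10 9 2 7 1 8 13 0 3 11 12]
Card 11 is at position 12.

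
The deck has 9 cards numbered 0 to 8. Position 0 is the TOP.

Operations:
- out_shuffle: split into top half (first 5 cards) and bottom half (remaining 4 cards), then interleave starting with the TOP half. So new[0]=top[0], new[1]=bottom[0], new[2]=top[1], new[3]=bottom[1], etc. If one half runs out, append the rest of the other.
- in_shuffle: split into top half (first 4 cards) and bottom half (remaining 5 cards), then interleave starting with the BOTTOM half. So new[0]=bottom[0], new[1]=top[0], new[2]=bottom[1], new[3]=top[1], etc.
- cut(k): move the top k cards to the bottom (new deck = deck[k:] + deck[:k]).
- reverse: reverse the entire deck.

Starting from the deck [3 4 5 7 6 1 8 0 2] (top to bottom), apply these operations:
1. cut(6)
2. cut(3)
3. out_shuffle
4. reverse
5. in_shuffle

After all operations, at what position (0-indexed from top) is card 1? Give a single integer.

Answer: 6

Derivation:
After op 1 (cut(6)): [8 0 2 3 4 5 7 6 1]
After op 2 (cut(3)): [3 4 5 7 6 1 8 0 2]
After op 3 (out_shuffle): [3 1 4 8 5 0 7 2 6]
After op 4 (reverse): [6 2 7 0 5 8 4 1 3]
After op 5 (in_shuffle): [5 6 8 2 4 7 1 0 3]
Card 1 is at position 6.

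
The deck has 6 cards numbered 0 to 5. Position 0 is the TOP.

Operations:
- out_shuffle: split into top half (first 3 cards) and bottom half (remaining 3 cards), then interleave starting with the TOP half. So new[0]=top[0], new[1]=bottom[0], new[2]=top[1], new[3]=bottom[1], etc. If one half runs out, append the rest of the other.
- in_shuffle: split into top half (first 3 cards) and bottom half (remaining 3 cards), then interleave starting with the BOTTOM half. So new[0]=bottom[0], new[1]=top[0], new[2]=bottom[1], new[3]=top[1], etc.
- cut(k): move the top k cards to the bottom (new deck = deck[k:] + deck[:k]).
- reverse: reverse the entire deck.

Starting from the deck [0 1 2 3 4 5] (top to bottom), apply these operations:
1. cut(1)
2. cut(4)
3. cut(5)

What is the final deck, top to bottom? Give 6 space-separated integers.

Answer: 4 5 0 1 2 3

Derivation:
After op 1 (cut(1)): [1 2 3 4 5 0]
After op 2 (cut(4)): [5 0 1 2 3 4]
After op 3 (cut(5)): [4 5 0 1 2 3]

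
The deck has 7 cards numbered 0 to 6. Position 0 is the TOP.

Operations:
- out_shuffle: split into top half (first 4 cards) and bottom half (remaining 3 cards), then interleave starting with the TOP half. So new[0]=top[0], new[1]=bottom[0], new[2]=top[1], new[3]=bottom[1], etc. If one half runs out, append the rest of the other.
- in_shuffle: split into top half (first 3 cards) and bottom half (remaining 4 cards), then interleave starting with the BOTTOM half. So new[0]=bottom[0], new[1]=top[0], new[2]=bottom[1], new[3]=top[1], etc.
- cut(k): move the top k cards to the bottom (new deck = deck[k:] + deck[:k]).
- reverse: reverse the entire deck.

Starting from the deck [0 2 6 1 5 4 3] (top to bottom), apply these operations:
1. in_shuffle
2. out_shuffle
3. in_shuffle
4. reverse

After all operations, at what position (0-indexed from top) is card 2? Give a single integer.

Answer: 0

Derivation:
After op 1 (in_shuffle): [1 0 5 2 4 6 3]
After op 2 (out_shuffle): [1 4 0 6 5 3 2]
After op 3 (in_shuffle): [6 1 5 4 3 0 2]
After op 4 (reverse): [2 0 3 4 5 1 6]
Card 2 is at position 0.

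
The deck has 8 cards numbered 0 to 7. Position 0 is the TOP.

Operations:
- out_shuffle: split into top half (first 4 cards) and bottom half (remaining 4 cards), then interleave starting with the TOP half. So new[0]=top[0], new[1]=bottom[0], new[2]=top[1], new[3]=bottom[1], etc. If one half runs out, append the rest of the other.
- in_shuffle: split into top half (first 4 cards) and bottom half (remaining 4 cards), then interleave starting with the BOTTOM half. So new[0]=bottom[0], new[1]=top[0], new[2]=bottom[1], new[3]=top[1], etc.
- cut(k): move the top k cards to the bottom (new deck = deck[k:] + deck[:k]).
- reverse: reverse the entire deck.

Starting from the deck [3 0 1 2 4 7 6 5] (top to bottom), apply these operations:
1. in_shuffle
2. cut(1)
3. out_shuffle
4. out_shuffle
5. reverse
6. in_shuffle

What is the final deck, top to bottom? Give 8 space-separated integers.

Answer: 2 4 1 5 0 6 3 7

Derivation:
After op 1 (in_shuffle): [4 3 7 0 6 1 5 2]
After op 2 (cut(1)): [3 7 0 6 1 5 2 4]
After op 3 (out_shuffle): [3 1 7 5 0 2 6 4]
After op 4 (out_shuffle): [3 0 1 2 7 6 5 4]
After op 5 (reverse): [4 5 6 7 2 1 0 3]
After op 6 (in_shuffle): [2 4 1 5 0 6 3 7]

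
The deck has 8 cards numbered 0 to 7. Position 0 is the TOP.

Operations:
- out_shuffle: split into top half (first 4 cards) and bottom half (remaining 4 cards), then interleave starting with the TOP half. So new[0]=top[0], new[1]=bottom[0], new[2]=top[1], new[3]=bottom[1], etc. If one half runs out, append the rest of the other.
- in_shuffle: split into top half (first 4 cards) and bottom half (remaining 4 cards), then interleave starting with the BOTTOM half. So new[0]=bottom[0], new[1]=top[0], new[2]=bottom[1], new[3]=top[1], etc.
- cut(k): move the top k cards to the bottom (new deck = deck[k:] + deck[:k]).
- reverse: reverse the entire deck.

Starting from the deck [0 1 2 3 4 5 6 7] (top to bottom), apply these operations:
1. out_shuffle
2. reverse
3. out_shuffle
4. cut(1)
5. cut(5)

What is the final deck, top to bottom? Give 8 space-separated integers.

Answer: 2 0 7 5 3 1 6 4

Derivation:
After op 1 (out_shuffle): [0 4 1 5 2 6 3 7]
After op 2 (reverse): [7 3 6 2 5 1 4 0]
After op 3 (out_shuffle): [7 5 3 1 6 4 2 0]
After op 4 (cut(1)): [5 3 1 6 4 2 0 7]
After op 5 (cut(5)): [2 0 7 5 3 1 6 4]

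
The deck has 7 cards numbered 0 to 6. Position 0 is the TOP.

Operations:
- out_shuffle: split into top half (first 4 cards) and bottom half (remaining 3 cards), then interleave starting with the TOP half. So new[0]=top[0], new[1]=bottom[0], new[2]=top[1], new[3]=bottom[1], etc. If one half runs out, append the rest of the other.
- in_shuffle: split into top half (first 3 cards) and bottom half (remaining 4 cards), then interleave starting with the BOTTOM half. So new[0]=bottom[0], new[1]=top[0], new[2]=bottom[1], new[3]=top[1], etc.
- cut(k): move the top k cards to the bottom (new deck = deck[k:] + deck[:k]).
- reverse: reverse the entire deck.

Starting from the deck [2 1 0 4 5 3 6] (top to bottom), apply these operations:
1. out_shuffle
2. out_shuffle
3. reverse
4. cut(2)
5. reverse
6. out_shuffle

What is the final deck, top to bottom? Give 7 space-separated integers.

After op 1 (out_shuffle): [2 5 1 3 0 6 4]
After op 2 (out_shuffle): [2 0 5 6 1 4 3]
After op 3 (reverse): [3 4 1 6 5 0 2]
After op 4 (cut(2)): [1 6 5 0 2 3 4]
After op 5 (reverse): [4 3 2 0 5 6 1]
After op 6 (out_shuffle): [4 5 3 6 2 1 0]

Answer: 4 5 3 6 2 1 0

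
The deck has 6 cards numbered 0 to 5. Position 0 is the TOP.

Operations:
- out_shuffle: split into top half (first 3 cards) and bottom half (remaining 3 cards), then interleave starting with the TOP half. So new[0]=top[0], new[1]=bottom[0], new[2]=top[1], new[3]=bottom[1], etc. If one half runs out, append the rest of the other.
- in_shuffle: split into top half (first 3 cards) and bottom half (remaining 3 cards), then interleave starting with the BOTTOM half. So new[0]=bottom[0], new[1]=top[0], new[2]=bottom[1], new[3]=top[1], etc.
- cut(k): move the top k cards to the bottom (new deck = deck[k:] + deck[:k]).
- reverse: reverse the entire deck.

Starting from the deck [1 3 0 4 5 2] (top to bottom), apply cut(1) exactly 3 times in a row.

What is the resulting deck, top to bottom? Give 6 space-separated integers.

After op 1 (cut(1)): [3 0 4 5 2 1]
After op 2 (cut(1)): [0 4 5 2 1 3]
After op 3 (cut(1)): [4 5 2 1 3 0]

Answer: 4 5 2 1 3 0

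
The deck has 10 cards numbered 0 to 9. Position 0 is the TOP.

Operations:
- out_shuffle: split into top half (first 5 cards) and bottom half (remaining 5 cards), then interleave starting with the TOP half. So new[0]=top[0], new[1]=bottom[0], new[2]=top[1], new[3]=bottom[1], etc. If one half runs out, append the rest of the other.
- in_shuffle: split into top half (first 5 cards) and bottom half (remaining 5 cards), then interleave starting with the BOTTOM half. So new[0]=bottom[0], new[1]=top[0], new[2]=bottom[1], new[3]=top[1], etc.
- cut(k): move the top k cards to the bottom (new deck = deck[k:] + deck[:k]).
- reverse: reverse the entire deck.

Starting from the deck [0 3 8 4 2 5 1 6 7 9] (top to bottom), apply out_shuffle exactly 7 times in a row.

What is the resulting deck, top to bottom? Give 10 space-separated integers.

After op 1 (out_shuffle): [0 5 3 1 8 6 4 7 2 9]
After op 2 (out_shuffle): [0 6 5 4 3 7 1 2 8 9]
After op 3 (out_shuffle): [0 7 6 1 5 2 4 8 3 9]
After op 4 (out_shuffle): [0 2 7 4 6 8 1 3 5 9]
After op 5 (out_shuffle): [0 8 2 1 7 3 4 5 6 9]
After op 6 (out_shuffle): [0 3 8 4 2 5 1 6 7 9]
After op 7 (out_shuffle): [0 5 3 1 8 6 4 7 2 9]

Answer: 0 5 3 1 8 6 4 7 2 9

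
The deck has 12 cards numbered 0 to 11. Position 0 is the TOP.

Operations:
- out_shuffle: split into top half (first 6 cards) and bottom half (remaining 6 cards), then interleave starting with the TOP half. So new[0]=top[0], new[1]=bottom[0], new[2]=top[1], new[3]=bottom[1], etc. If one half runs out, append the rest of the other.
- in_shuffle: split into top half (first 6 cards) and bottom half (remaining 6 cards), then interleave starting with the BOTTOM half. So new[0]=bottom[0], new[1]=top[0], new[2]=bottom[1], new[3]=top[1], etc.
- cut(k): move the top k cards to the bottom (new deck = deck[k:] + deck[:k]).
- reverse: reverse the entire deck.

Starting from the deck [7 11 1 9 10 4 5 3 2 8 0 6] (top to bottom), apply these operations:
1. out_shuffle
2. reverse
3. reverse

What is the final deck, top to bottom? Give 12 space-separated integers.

Answer: 7 5 11 3 1 2 9 8 10 0 4 6

Derivation:
After op 1 (out_shuffle): [7 5 11 3 1 2 9 8 10 0 4 6]
After op 2 (reverse): [6 4 0 10 8 9 2 1 3 11 5 7]
After op 3 (reverse): [7 5 11 3 1 2 9 8 10 0 4 6]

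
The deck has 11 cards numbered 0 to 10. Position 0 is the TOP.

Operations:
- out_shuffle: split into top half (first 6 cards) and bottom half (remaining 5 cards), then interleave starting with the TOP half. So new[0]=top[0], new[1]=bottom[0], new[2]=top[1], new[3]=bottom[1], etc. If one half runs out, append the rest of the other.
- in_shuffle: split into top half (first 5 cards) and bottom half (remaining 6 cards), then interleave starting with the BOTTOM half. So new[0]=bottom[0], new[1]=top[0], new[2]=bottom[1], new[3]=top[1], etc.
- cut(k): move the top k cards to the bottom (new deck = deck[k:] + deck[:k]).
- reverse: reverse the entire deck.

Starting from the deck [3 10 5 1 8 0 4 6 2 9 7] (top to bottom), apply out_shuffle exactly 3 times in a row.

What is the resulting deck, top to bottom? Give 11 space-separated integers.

Answer: 3 6 1 7 4 5 9 0 10 2 8

Derivation:
After op 1 (out_shuffle): [3 4 10 6 5 2 1 9 8 7 0]
After op 2 (out_shuffle): [3 1 4 9 10 8 6 7 5 0 2]
After op 3 (out_shuffle): [3 6 1 7 4 5 9 0 10 2 8]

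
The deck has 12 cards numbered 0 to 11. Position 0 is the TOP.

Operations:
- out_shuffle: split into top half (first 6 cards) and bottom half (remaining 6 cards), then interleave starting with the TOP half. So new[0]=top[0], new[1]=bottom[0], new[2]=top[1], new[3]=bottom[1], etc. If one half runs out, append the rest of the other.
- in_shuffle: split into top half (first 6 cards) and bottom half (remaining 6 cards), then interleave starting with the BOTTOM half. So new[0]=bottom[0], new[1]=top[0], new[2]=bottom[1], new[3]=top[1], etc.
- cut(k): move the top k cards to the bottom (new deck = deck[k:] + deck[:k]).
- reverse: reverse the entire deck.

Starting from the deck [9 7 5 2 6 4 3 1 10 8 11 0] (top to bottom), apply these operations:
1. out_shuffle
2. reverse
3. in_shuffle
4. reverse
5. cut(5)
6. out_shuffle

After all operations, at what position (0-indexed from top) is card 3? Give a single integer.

After op 1 (out_shuffle): [9 3 7 1 5 10 2 8 6 11 4 0]
After op 2 (reverse): [0 4 11 6 8 2 10 5 1 7 3 9]
After op 3 (in_shuffle): [10 0 5 4 1 11 7 6 3 8 9 2]
After op 4 (reverse): [2 9 8 3 6 7 11 1 4 5 0 10]
After op 5 (cut(5)): [7 11 1 4 5 0 10 2 9 8 3 6]
After op 6 (out_shuffle): [7 10 11 2 1 9 4 8 5 3 0 6]
Card 3 is at position 9.

Answer: 9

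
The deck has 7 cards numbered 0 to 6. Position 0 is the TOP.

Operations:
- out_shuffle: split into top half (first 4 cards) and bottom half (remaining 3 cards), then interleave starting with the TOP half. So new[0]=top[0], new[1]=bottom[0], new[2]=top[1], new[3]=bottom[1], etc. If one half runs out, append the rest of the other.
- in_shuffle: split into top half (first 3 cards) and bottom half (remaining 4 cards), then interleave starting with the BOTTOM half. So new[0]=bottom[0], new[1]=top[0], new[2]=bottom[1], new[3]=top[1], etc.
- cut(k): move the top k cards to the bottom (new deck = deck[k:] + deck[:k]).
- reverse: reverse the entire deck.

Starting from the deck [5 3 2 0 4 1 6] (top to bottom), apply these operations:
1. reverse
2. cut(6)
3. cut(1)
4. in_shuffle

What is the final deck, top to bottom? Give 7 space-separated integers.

Answer: 0 6 2 1 3 4 5

Derivation:
After op 1 (reverse): [6 1 4 0 2 3 5]
After op 2 (cut(6)): [5 6 1 4 0 2 3]
After op 3 (cut(1)): [6 1 4 0 2 3 5]
After op 4 (in_shuffle): [0 6 2 1 3 4 5]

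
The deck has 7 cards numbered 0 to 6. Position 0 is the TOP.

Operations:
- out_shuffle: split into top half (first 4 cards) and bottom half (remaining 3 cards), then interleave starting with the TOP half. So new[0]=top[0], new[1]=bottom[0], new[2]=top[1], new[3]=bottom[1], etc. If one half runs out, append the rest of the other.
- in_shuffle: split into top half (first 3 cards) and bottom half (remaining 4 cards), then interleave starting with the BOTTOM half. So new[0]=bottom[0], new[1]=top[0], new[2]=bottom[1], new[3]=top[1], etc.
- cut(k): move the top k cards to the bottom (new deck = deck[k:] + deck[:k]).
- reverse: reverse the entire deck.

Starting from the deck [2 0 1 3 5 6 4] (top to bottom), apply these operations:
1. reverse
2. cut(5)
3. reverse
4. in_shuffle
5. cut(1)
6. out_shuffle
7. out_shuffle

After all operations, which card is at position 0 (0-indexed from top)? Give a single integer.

After op 1 (reverse): [4 6 5 3 1 0 2]
After op 2 (cut(5)): [0 2 4 6 5 3 1]
After op 3 (reverse): [1 3 5 6 4 2 0]
After op 4 (in_shuffle): [6 1 4 3 2 5 0]
After op 5 (cut(1)): [1 4 3 2 5 0 6]
After op 6 (out_shuffle): [1 5 4 0 3 6 2]
After op 7 (out_shuffle): [1 3 5 6 4 2 0]
Position 0: card 1.

Answer: 1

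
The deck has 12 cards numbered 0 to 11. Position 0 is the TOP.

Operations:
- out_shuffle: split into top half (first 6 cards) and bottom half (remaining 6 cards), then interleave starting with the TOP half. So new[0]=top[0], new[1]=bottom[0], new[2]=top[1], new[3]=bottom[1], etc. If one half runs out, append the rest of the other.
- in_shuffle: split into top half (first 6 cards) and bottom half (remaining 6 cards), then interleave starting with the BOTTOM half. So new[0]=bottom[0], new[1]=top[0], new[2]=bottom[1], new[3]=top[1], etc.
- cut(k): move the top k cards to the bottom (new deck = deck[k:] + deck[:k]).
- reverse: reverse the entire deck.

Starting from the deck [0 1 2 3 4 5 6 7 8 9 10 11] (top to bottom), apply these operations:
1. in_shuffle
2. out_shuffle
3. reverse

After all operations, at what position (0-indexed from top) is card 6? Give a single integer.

After op 1 (in_shuffle): [6 0 7 1 8 2 9 3 10 4 11 5]
After op 2 (out_shuffle): [6 9 0 3 7 10 1 4 8 11 2 5]
After op 3 (reverse): [5 2 11 8 4 1 10 7 3 0 9 6]
Card 6 is at position 11.

Answer: 11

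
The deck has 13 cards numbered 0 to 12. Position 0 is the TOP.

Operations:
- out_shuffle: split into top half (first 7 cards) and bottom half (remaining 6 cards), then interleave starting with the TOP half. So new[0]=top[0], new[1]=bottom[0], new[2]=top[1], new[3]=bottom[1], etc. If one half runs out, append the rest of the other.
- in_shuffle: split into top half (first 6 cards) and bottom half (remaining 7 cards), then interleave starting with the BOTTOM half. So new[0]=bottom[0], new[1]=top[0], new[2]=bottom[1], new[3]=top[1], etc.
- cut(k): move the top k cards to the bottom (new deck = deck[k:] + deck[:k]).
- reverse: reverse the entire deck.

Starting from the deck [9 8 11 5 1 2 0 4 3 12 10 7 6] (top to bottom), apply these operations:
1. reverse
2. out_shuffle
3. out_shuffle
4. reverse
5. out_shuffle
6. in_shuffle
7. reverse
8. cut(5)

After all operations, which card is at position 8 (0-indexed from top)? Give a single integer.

Answer: 1

Derivation:
After op 1 (reverse): [6 7 10 12 3 4 0 2 1 5 11 8 9]
After op 2 (out_shuffle): [6 2 7 1 10 5 12 11 3 8 4 9 0]
After op 3 (out_shuffle): [6 11 2 3 7 8 1 4 10 9 5 0 12]
After op 4 (reverse): [12 0 5 9 10 4 1 8 7 3 2 11 6]
After op 5 (out_shuffle): [12 8 0 7 5 3 9 2 10 11 4 6 1]
After op 6 (in_shuffle): [9 12 2 8 10 0 11 7 4 5 6 3 1]
After op 7 (reverse): [1 3 6 5 4 7 11 0 10 8 2 12 9]
After op 8 (cut(5)): [7 11 0 10 8 2 12 9 1 3 6 5 4]
Position 8: card 1.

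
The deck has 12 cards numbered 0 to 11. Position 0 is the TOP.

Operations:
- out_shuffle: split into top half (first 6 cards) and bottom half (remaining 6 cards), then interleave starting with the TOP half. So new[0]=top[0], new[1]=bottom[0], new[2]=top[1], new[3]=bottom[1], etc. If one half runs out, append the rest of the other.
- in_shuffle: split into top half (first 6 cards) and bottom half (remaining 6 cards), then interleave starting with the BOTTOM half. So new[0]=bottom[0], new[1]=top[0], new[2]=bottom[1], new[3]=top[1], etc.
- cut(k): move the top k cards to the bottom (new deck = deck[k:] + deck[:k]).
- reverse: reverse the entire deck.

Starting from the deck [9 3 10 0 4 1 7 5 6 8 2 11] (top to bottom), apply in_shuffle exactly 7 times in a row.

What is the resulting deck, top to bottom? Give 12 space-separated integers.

Answer: 1 11 4 2 0 8 10 6 3 5 9 7

Derivation:
After op 1 (in_shuffle): [7 9 5 3 6 10 8 0 2 4 11 1]
After op 2 (in_shuffle): [8 7 0 9 2 5 4 3 11 6 1 10]
After op 3 (in_shuffle): [4 8 3 7 11 0 6 9 1 2 10 5]
After op 4 (in_shuffle): [6 4 9 8 1 3 2 7 10 11 5 0]
After op 5 (in_shuffle): [2 6 7 4 10 9 11 8 5 1 0 3]
After op 6 (in_shuffle): [11 2 8 6 5 7 1 4 0 10 3 9]
After op 7 (in_shuffle): [1 11 4 2 0 8 10 6 3 5 9 7]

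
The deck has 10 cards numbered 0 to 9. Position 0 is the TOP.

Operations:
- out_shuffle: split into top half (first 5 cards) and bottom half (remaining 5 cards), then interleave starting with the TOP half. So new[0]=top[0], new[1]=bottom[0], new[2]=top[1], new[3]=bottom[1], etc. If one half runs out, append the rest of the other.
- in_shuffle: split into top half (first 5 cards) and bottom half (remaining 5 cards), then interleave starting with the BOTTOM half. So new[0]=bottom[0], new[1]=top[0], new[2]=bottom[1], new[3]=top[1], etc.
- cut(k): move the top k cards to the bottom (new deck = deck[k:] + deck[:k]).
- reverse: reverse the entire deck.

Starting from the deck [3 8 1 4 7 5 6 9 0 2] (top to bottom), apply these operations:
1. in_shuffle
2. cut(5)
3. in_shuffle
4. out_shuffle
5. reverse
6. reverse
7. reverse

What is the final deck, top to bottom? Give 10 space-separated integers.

After op 1 (in_shuffle): [5 3 6 8 9 1 0 4 2 7]
After op 2 (cut(5)): [1 0 4 2 7 5 3 6 8 9]
After op 3 (in_shuffle): [5 1 3 0 6 4 8 2 9 7]
After op 4 (out_shuffle): [5 4 1 8 3 2 0 9 6 7]
After op 5 (reverse): [7 6 9 0 2 3 8 1 4 5]
After op 6 (reverse): [5 4 1 8 3 2 0 9 6 7]
After op 7 (reverse): [7 6 9 0 2 3 8 1 4 5]

Answer: 7 6 9 0 2 3 8 1 4 5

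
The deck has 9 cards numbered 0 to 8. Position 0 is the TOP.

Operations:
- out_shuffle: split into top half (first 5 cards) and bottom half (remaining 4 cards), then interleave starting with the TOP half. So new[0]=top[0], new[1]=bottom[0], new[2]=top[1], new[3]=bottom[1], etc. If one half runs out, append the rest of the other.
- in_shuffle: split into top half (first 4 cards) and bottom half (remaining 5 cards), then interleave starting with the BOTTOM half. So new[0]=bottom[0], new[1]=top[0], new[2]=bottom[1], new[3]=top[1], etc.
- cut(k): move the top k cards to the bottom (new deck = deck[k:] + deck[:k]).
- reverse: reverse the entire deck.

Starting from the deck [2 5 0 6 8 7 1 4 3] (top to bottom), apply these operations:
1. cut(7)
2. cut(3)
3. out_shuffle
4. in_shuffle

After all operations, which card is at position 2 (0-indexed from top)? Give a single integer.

Answer: 3

Derivation:
After op 1 (cut(7)): [4 3 2 5 0 6 8 7 1]
After op 2 (cut(3)): [5 0 6 8 7 1 4 3 2]
After op 3 (out_shuffle): [5 1 0 4 6 3 8 2 7]
After op 4 (in_shuffle): [6 5 3 1 8 0 2 4 7]
Position 2: card 3.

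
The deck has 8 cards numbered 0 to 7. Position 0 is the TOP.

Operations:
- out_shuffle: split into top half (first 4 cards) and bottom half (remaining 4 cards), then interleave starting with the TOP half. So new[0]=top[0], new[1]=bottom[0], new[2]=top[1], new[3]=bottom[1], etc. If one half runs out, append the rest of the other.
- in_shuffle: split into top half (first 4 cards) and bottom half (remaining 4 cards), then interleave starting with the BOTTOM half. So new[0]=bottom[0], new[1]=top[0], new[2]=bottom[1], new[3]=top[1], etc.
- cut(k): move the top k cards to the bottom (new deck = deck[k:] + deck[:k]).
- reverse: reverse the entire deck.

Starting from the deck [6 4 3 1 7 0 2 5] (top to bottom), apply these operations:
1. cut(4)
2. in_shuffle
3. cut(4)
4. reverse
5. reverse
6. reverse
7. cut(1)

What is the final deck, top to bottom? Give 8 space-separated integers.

After op 1 (cut(4)): [7 0 2 5 6 4 3 1]
After op 2 (in_shuffle): [6 7 4 0 3 2 1 5]
After op 3 (cut(4)): [3 2 1 5 6 7 4 0]
After op 4 (reverse): [0 4 7 6 5 1 2 3]
After op 5 (reverse): [3 2 1 5 6 7 4 0]
After op 6 (reverse): [0 4 7 6 5 1 2 3]
After op 7 (cut(1)): [4 7 6 5 1 2 3 0]

Answer: 4 7 6 5 1 2 3 0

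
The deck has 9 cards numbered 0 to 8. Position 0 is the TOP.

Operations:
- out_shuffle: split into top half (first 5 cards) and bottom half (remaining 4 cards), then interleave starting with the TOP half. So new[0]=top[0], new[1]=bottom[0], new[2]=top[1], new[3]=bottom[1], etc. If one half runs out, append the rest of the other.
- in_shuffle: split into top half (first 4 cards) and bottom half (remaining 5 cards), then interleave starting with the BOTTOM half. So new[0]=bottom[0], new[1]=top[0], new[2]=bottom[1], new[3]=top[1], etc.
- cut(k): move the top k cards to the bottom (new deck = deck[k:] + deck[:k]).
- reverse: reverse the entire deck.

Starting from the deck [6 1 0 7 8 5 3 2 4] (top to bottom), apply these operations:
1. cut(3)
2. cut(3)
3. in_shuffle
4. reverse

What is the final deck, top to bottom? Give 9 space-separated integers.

After op 1 (cut(3)): [7 8 5 3 2 4 6 1 0]
After op 2 (cut(3)): [3 2 4 6 1 0 7 8 5]
After op 3 (in_shuffle): [1 3 0 2 7 4 8 6 5]
After op 4 (reverse): [5 6 8 4 7 2 0 3 1]

Answer: 5 6 8 4 7 2 0 3 1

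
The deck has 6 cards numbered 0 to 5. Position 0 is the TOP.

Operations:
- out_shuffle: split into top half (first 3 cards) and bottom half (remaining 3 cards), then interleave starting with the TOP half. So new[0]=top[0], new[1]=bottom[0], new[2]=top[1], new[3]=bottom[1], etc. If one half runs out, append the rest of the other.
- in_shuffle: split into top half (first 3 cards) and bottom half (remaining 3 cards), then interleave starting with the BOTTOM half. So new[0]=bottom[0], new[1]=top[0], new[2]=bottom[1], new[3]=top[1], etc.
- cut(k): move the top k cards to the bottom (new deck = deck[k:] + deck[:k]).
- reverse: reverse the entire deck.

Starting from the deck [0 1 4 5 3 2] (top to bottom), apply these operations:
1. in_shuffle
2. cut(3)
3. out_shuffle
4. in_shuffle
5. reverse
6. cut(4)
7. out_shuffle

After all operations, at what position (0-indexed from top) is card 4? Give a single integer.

After op 1 (in_shuffle): [5 0 3 1 2 4]
After op 2 (cut(3)): [1 2 4 5 0 3]
After op 3 (out_shuffle): [1 5 2 0 4 3]
After op 4 (in_shuffle): [0 1 4 5 3 2]
After op 5 (reverse): [2 3 5 4 1 0]
After op 6 (cut(4)): [1 0 2 3 5 4]
After op 7 (out_shuffle): [1 3 0 5 2 4]
Card 4 is at position 5.

Answer: 5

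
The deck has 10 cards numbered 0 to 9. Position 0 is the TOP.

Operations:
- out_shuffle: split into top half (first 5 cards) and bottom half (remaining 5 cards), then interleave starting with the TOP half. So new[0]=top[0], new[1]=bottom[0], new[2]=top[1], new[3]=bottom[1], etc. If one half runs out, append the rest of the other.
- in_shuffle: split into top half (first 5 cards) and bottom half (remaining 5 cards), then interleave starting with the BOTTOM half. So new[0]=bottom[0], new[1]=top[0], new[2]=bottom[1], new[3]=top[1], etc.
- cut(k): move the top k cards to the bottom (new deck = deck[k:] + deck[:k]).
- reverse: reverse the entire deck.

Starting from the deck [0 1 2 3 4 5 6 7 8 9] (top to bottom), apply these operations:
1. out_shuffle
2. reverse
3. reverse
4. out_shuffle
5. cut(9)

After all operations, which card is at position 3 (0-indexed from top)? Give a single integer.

After op 1 (out_shuffle): [0 5 1 6 2 7 3 8 4 9]
After op 2 (reverse): [9 4 8 3 7 2 6 1 5 0]
After op 3 (reverse): [0 5 1 6 2 7 3 8 4 9]
After op 4 (out_shuffle): [0 7 5 3 1 8 6 4 2 9]
After op 5 (cut(9)): [9 0 7 5 3 1 8 6 4 2]
Position 3: card 5.

Answer: 5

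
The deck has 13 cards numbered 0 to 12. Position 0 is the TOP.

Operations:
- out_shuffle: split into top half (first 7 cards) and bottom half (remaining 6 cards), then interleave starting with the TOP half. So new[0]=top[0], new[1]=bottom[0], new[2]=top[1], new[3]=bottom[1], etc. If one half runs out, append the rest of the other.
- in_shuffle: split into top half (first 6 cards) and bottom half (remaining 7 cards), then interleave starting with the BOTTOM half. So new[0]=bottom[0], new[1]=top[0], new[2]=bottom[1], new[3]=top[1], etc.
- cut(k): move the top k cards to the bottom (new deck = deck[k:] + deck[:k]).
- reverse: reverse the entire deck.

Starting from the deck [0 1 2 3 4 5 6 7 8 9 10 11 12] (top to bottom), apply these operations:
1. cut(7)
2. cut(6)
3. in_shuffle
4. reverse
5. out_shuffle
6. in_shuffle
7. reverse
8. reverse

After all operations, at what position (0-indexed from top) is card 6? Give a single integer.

Answer: 10

Derivation:
After op 1 (cut(7)): [7 8 9 10 11 12 0 1 2 3 4 5 6]
After op 2 (cut(6)): [0 1 2 3 4 5 6 7 8 9 10 11 12]
After op 3 (in_shuffle): [6 0 7 1 8 2 9 3 10 4 11 5 12]
After op 4 (reverse): [12 5 11 4 10 3 9 2 8 1 7 0 6]
After op 5 (out_shuffle): [12 2 5 8 11 1 4 7 10 0 3 6 9]
After op 6 (in_shuffle): [4 12 7 2 10 5 0 8 3 11 6 1 9]
After op 7 (reverse): [9 1 6 11 3 8 0 5 10 2 7 12 4]
After op 8 (reverse): [4 12 7 2 10 5 0 8 3 11 6 1 9]
Card 6 is at position 10.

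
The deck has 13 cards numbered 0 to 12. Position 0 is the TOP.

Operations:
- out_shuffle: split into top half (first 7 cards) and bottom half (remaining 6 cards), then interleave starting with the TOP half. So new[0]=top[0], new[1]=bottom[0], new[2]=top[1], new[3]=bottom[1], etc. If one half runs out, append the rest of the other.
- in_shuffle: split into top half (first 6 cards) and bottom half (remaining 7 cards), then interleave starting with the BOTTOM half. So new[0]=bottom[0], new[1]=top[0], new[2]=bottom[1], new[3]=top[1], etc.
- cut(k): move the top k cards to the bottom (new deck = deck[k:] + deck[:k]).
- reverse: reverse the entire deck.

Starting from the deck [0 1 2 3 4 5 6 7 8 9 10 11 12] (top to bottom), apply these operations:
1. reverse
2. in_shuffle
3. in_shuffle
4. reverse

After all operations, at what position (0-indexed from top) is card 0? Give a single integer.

Answer: 0

Derivation:
After op 1 (reverse): [12 11 10 9 8 7 6 5 4 3 2 1 0]
After op 2 (in_shuffle): [6 12 5 11 4 10 3 9 2 8 1 7 0]
After op 3 (in_shuffle): [3 6 9 12 2 5 8 11 1 4 7 10 0]
After op 4 (reverse): [0 10 7 4 1 11 8 5 2 12 9 6 3]
Card 0 is at position 0.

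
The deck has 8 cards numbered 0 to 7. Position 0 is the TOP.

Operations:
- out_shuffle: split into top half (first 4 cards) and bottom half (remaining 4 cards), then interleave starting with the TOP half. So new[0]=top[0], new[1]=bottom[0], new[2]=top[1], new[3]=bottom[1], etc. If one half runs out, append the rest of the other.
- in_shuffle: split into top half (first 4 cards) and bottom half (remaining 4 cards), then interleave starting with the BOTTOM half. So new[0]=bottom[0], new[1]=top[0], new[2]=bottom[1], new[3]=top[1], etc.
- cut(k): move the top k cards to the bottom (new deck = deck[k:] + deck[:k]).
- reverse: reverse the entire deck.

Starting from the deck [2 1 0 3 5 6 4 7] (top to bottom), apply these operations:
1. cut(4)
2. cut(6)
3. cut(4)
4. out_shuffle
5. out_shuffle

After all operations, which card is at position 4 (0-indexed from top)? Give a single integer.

Answer: 7

Derivation:
After op 1 (cut(4)): [5 6 4 7 2 1 0 3]
After op 2 (cut(6)): [0 3 5 6 4 7 2 1]
After op 3 (cut(4)): [4 7 2 1 0 3 5 6]
After op 4 (out_shuffle): [4 0 7 3 2 5 1 6]
After op 5 (out_shuffle): [4 2 0 5 7 1 3 6]
Position 4: card 7.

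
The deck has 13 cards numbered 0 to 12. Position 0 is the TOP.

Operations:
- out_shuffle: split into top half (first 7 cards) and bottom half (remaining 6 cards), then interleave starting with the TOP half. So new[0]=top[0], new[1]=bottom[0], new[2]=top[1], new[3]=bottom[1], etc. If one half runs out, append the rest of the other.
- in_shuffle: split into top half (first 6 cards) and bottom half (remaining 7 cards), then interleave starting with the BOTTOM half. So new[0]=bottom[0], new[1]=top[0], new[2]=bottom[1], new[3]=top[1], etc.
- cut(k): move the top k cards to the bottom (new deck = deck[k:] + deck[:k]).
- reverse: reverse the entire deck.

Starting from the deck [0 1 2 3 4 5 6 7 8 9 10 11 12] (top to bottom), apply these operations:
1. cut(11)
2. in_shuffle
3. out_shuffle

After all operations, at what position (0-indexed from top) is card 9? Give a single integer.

After op 1 (cut(11)): [11 12 0 1 2 3 4 5 6 7 8 9 10]
After op 2 (in_shuffle): [4 11 5 12 6 0 7 1 8 2 9 3 10]
After op 3 (out_shuffle): [4 1 11 8 5 2 12 9 6 3 0 10 7]
Card 9 is at position 7.

Answer: 7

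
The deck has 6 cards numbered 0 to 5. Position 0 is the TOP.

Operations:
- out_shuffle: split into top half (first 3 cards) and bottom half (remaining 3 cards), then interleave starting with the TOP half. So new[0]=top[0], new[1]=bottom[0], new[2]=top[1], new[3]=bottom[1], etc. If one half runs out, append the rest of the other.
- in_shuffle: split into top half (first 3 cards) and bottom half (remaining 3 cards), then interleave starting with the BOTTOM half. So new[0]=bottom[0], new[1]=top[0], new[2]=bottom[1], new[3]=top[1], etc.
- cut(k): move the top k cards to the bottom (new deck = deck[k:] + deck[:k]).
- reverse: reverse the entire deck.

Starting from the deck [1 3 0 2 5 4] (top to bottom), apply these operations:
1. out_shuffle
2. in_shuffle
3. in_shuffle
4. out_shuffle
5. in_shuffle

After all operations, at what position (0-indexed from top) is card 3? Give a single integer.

After op 1 (out_shuffle): [1 2 3 5 0 4]
After op 2 (in_shuffle): [5 1 0 2 4 3]
After op 3 (in_shuffle): [2 5 4 1 3 0]
After op 4 (out_shuffle): [2 1 5 3 4 0]
After op 5 (in_shuffle): [3 2 4 1 0 5]
Card 3 is at position 0.

Answer: 0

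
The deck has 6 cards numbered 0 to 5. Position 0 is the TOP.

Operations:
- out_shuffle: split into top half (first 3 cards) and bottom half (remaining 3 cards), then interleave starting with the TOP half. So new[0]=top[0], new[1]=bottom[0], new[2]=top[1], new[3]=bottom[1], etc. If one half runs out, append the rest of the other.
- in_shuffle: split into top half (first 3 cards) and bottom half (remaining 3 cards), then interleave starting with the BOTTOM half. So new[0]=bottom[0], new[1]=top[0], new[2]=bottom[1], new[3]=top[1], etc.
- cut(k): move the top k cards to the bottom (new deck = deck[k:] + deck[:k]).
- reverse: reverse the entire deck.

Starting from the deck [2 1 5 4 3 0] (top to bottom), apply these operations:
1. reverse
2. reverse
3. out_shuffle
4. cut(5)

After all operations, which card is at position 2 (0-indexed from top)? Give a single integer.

Answer: 4

Derivation:
After op 1 (reverse): [0 3 4 5 1 2]
After op 2 (reverse): [2 1 5 4 3 0]
After op 3 (out_shuffle): [2 4 1 3 5 0]
After op 4 (cut(5)): [0 2 4 1 3 5]
Position 2: card 4.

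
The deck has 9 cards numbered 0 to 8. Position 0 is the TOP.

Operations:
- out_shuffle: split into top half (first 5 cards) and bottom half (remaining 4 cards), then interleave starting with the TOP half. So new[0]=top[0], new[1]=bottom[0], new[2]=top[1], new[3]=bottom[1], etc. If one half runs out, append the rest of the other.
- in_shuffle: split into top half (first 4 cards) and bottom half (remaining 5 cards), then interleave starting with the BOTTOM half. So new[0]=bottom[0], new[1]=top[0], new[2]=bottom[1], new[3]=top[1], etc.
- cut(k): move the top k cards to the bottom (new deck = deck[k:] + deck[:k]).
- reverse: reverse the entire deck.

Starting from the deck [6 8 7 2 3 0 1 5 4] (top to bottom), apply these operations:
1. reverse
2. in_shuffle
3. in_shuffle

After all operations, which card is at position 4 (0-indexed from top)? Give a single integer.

Answer: 8

Derivation:
After op 1 (reverse): [4 5 1 0 3 2 7 8 6]
After op 2 (in_shuffle): [3 4 2 5 7 1 8 0 6]
After op 3 (in_shuffle): [7 3 1 4 8 2 0 5 6]
Position 4: card 8.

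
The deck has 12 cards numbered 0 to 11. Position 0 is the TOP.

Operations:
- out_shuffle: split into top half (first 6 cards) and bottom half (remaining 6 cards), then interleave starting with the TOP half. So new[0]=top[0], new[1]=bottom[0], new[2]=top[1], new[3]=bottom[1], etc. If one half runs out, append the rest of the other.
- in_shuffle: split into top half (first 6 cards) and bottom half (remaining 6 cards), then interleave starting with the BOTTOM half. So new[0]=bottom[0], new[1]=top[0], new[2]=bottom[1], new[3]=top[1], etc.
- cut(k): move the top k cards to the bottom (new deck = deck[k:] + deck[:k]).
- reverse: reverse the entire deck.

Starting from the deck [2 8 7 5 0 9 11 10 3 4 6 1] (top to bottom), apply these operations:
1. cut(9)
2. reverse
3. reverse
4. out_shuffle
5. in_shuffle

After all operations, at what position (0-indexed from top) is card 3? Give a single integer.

After op 1 (cut(9)): [4 6 1 2 8 7 5 0 9 11 10 3]
After op 2 (reverse): [3 10 11 9 0 5 7 8 2 1 6 4]
After op 3 (reverse): [4 6 1 2 8 7 5 0 9 11 10 3]
After op 4 (out_shuffle): [4 5 6 0 1 9 2 11 8 10 7 3]
After op 5 (in_shuffle): [2 4 11 5 8 6 10 0 7 1 3 9]
Card 3 is at position 10.

Answer: 10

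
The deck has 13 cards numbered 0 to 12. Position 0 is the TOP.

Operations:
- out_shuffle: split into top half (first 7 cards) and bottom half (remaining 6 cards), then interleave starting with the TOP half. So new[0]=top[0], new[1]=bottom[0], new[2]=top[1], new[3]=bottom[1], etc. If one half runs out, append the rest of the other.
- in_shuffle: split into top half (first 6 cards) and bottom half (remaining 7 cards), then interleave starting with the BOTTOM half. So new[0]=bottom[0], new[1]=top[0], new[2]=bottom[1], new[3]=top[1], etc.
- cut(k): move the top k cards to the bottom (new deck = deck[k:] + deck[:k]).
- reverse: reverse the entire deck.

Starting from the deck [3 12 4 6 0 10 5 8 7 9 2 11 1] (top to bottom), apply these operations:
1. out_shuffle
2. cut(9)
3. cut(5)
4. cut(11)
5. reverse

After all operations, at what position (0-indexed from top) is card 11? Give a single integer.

After op 1 (out_shuffle): [3 8 12 7 4 9 6 2 0 11 10 1 5]
After op 2 (cut(9)): [11 10 1 5 3 8 12 7 4 9 6 2 0]
After op 3 (cut(5)): [8 12 7 4 9 6 2 0 11 10 1 5 3]
After op 4 (cut(11)): [5 3 8 12 7 4 9 6 2 0 11 10 1]
After op 5 (reverse): [1 10 11 0 2 6 9 4 7 12 8 3 5]
Card 11 is at position 2.

Answer: 2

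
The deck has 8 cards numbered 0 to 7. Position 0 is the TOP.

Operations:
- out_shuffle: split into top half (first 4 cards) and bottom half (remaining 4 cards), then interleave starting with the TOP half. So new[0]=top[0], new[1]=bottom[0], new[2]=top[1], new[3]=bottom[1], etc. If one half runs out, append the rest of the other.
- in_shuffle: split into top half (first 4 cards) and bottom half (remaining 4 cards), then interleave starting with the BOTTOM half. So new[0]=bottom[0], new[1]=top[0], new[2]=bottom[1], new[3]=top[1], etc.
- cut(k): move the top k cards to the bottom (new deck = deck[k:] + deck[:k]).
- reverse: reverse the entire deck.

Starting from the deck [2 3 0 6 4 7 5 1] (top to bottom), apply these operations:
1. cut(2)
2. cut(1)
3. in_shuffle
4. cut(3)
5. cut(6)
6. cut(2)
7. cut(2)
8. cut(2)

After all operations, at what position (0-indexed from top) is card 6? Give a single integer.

Answer: 2

Derivation:
After op 1 (cut(2)): [0 6 4 7 5 1 2 3]
After op 2 (cut(1)): [6 4 7 5 1 2 3 0]
After op 3 (in_shuffle): [1 6 2 4 3 7 0 5]
After op 4 (cut(3)): [4 3 7 0 5 1 6 2]
After op 5 (cut(6)): [6 2 4 3 7 0 5 1]
After op 6 (cut(2)): [4 3 7 0 5 1 6 2]
After op 7 (cut(2)): [7 0 5 1 6 2 4 3]
After op 8 (cut(2)): [5 1 6 2 4 3 7 0]
Card 6 is at position 2.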